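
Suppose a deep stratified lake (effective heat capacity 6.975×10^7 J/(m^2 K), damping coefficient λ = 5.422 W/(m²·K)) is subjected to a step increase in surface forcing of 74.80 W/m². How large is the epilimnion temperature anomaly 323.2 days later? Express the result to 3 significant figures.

Areal heat capacity C = 6.975×10^7 J/(m^2 K) (given).
τ = C / λ = 6.98×10^7 / 5.422 = 1.29×10^7 s.
Equilibrium anomaly ΔT_eq = F / λ = 74.80 / 5.422 = 13.8 K.
t = 323.2 days = 2.79×10^7 s, so t/τ = 2.17.
ΔT(t) = ΔT_eq (1 − e^(−t/τ)) = 13.8 × (1 − e^−2.17) = 12.2 K.

12.2 K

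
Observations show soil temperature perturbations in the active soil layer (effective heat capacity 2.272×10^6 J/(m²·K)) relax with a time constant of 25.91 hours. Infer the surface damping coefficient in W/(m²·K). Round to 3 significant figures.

Areal heat capacity C = 2.272×10^6 J/(m²·K) (given).
τ = 25.91 hours = 93300 s.
λ = C / τ = 2.27×10^6 / 93300 = 24.4 W/(m²·K).

24.4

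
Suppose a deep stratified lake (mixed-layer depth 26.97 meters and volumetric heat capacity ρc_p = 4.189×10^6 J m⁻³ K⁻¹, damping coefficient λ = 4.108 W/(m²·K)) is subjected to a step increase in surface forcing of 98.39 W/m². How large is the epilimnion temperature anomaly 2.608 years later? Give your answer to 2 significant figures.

Areal heat capacity C = ρc_p × D = 4.189×10^6 × 26.97 = 1.13×10^8 J m⁻² K⁻¹.
τ = C / λ = 1.13×10^8 / 4.108 = 2.75×10^7 s.
Equilibrium anomaly ΔT_eq = F / λ = 98.39 / 4.108 = 24.0 K.
t = 2.608 years = 8.23×10^7 s, so t/τ = 2.99.
ΔT(t) = ΔT_eq (1 − e^(−t/τ)) = 24.0 × (1 − e^−2.99) = 22.7 K.

23 K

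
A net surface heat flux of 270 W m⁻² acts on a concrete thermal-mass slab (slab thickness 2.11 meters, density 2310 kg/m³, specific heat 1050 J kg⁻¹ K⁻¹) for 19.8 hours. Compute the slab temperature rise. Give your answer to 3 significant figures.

Areal heat capacity C = ρ c_p D = 2310 × 1050 × 2.11 = 5.12×10^6 J/(m^2 K).
Net heat input Q = F Δt = 270 × (19.8 hours × 3600 s/hour) = 1.92×10^7 J/m².
ΔT = Q / C = 1.92×10^7 / 5.12×10^6 = 3.76 K.

3.76 K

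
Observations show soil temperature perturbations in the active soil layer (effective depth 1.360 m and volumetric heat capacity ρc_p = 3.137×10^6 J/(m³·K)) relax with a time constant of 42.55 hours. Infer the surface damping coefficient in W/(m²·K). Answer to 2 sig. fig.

28

Areal heat capacity C = ρc_p × D = 3.137×10^6 × 1.360 = 4.27×10^6 J m⁻² K⁻¹.
τ = 42.55 hours = 1.53×10^5 s.
λ = C / τ = 4.27×10^6 / 1.53×10^5 = 27.9 W/(m²·K).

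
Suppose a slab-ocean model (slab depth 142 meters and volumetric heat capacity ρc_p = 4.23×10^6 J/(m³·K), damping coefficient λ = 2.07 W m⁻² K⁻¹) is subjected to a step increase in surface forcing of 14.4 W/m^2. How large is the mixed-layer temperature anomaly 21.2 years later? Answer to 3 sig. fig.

6.26 K

Areal heat capacity C = ρc_p × D = 4.23×10^6 × 142 = 6.01×10^8 J/(m^2 K).
τ = C / λ = 6.01×10^8 / 2.07 = 2.90×10^8 s.
Equilibrium anomaly ΔT_eq = F / λ = 14.4 / 2.07 = 6.96 K.
t = 21.2 years = 6.69×10^8 s, so t/τ = 2.31.
ΔT(t) = ΔT_eq (1 − e^(−t/τ)) = 6.96 × (1 − e^−2.31) = 6.26 K.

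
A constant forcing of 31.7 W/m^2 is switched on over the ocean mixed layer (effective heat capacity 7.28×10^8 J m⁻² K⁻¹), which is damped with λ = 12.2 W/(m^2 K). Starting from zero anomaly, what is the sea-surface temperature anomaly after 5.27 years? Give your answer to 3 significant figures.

2.44 K

Areal heat capacity C = 7.28×10^8 J m⁻² K⁻¹ (given).
τ = C / λ = 7.28×10^8 / 12.2 = 5.97×10^7 s.
Equilibrium anomaly ΔT_eq = F / λ = 31.7 / 12.2 = 2.60 K.
t = 5.27 years = 1.66×10^8 s, so t/τ = 2.79.
ΔT(t) = ΔT_eq (1 − e^(−t/τ)) = 2.60 × (1 − e^−2.79) = 2.44 K.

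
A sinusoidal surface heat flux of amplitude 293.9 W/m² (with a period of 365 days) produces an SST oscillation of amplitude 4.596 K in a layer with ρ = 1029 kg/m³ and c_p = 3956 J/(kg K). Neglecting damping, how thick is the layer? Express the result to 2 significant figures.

79 m

ω = 2π / 3.15×10^7 s = 1.99×10^-7 s⁻¹.
Required C = F₀ / (A ω) = 293.9 / (4.596 × 1.99×10^-7) = 3.21×10^8 J/(m²·K).
D = C / (ρ c_p) = 3.21×10^8 / (1029 × 3956) = 78.8 m.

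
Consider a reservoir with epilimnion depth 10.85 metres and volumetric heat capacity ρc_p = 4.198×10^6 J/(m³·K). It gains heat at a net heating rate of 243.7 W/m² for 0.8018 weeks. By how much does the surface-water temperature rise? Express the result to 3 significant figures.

Areal heat capacity C = ρc_p × D = 4.198×10^6 × 10.85 = 4.55×10^7 J/(m^2 K).
Net heat input Q = F Δt = 243.7 × (0.8018 weeks × 6.048×10^5 s/week) = 1.18×10^8 J/m².
ΔT = Q / C = 1.18×10^8 / 4.55×10^7 = 2.59 K.

2.59 K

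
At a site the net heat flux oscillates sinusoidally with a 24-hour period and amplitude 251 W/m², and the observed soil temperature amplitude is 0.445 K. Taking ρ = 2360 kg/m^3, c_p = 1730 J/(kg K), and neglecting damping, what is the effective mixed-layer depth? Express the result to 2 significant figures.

1.9 m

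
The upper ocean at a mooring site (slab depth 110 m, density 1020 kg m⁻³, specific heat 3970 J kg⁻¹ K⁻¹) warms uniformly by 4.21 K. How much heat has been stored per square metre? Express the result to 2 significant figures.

1.9×10^9

Areal heat capacity C = ρ c_p D = 1020 × 3970 × 110 = 4.45×10^8 J/(m²·K).
ΔQ = C ΔT = 4.45×10^8 × 4.21 = 1.88×10^9 J/m².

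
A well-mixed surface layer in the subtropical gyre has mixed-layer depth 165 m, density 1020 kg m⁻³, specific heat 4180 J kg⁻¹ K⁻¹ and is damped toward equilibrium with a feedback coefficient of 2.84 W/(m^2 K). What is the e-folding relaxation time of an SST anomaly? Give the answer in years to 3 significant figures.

Areal heat capacity C = ρ c_p D = 1020 × 4180 × 165 = 7.03×10^8 J/(m²·K).
Relaxation time τ = C / λ = 7.03×10^8 / 2.84 = 2.48×10^8 s.
In years: 2.48×10^8 s / (3.156×10^7 s/year) = 7.85 years.

7.85 years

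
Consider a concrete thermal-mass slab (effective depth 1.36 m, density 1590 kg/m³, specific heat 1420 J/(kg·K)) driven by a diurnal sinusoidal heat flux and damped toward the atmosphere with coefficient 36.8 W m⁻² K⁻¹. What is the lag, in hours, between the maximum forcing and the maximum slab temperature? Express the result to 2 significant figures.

Areal heat capacity C = ρ c_p D = 1590 × 1420 × 1.36 = 3.07×10^6 J/(m²·K).
ω = 2π / 86400 s = 7.27×10^-5 s⁻¹.
Phase lag φ = arctan(Cω/λ) = arctan(223/36.8) = 1.41 rad.
Time lag = φ / ω = 1.41 / 7.27×10^-5 = 19400 s = 5.38 hours.

5.4 hours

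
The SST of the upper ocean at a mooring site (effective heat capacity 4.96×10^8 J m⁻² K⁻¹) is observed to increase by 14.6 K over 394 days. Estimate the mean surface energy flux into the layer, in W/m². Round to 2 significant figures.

Areal heat capacity C = 4.96×10^8 J m⁻² K⁻¹ (given).
Required heat per unit area: Q = C ΔT = 4.96×10^8 × 14.6 = 7.24×10^9 J/m².
Flux F = Q / Δt = 7.24×10^9 / 3.40×10^7 s = 213 W/m².

210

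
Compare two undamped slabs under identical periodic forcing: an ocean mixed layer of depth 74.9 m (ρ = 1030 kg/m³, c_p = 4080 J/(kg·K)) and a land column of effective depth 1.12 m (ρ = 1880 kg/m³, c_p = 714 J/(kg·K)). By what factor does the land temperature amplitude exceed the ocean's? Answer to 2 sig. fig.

210

C_ocean = 1030 × 4080 × 74.9 = 3.15×10^8 J/(m²·K).
C_land = 1880 × 714 × 1.12 = 1.50×10^6 J/(m²·K).
Undamped amplitude ∝ 1/C, so A_land/A_ocean = C_ocean/C_land = 209.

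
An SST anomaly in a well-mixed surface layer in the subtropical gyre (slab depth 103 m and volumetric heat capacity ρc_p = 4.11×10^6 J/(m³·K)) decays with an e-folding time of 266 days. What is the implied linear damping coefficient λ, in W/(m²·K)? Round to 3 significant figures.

Areal heat capacity C = ρc_p × D = 4.11×10^6 × 103 = 4.23×10^8 J/(m²·K).
τ = 266 days = 2.30×10^7 s.
λ = C / τ = 4.23×10^8 / 2.30×10^7 = 18.4 W/(m²·K).

18.4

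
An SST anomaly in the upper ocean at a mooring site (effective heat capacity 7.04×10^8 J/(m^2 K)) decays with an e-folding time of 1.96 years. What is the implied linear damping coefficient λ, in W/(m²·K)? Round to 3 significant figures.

11.4

Areal heat capacity C = 7.04×10^8 J/(m^2 K) (given).
τ = 1.96 years = 6.19×10^7 s.
λ = C / τ = 7.04×10^8 / 6.19×10^7 = 11.4 W/(m²·K).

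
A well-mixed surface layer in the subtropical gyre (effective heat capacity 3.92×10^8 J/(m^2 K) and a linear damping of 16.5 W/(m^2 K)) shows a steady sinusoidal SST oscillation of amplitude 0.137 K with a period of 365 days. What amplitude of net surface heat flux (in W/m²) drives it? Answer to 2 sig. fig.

11

Areal heat capacity C = 3.92×10^8 J/(m^2 K) (given).
ω = 2π / 3.15×10^7 s = 1.99×10^-7 s⁻¹.
√((Cω)² + λ²) = √((78.1)² + 16.5²) = 79.8 W/(m²·K).
F₀ = A × √((Cω)²+λ²) = 0.137 × 79.8 = 10.9 W/m².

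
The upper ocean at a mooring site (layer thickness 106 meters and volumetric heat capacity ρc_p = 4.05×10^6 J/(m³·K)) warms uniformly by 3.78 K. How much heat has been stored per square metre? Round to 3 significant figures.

1.62×10^9

Areal heat capacity C = ρc_p × D = 4.05×10^6 × 106 = 4.29×10^8 J m⁻² K⁻¹.
ΔQ = C ΔT = 4.29×10^8 × 3.78 = 1.62×10^9 J/m².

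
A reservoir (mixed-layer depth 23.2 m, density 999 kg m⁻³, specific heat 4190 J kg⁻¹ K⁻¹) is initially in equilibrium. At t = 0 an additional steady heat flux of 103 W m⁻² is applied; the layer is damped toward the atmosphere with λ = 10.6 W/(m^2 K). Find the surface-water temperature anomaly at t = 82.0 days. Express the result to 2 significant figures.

5.2 K

Areal heat capacity C = ρ c_p D = 999 × 4190 × 23.2 = 9.71×10^7 J/(m²·K).
τ = C / λ = 9.71×10^7 / 10.6 = 9.16×10^6 s.
Equilibrium anomaly ΔT_eq = F / λ = 103 / 10.6 = 9.72 K.
t = 82.0 days = 7.08×10^6 s, so t/τ = 0.773.
ΔT(t) = ΔT_eq (1 − e^(−t/τ)) = 9.72 × (1 − e^−0.773) = 5.23 K.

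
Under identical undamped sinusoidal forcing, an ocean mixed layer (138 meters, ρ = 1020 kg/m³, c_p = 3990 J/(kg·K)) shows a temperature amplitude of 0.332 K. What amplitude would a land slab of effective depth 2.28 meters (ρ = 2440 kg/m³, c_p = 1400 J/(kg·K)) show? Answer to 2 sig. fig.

C_ocean = 5.62×10^8 J/(m²·K); C_land = 7.79×10^6 J/(m²·K).
A ∝ 1/C ⇒ A_land = A_ocean × C_ocean/C_land = 0.332 × 72.1 = 23.9 K.

24 K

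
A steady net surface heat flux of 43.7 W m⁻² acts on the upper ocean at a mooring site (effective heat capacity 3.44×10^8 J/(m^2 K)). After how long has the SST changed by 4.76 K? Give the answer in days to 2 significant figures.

Areal heat capacity C = 3.44×10^8 J/(m^2 K) (given).
Time required: Δt = C ΔT / F = 3.44×10^8 × 4.76 / 43.7 = 3.75×10^7 s.
In days: 3.75×10^7 s / (86400 s/day) = 434 days.

430 days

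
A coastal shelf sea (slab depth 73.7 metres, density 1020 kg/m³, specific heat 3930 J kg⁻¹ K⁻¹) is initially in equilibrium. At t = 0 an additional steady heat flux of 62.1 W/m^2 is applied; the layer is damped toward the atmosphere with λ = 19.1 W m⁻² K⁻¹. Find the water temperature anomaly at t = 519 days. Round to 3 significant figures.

Areal heat capacity C = ρ c_p D = 1020 × 3930 × 73.7 = 2.95×10^8 J m⁻² K⁻¹.
τ = C / λ = 2.95×10^8 / 19.1 = 1.55×10^7 s.
Equilibrium anomaly ΔT_eq = F / λ = 62.1 / 19.1 = 3.25 K.
t = 519 days = 4.48×10^7 s, so t/τ = 2.90.
ΔT(t) = ΔT_eq (1 − e^(−t/τ)) = 3.25 × (1 − e^−2.90) = 3.07 K.

3.07 K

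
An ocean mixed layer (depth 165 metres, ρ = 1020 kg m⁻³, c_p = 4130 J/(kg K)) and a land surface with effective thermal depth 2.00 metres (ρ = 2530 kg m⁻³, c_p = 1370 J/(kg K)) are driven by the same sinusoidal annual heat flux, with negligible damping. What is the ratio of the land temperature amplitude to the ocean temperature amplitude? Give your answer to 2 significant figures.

100

C_ocean = 1020 × 4130 × 165 = 6.95×10^8 J/(m²·K).
C_land = 2530 × 1370 × 2.00 = 6.93×10^6 J/(m²·K).
Undamped amplitude ∝ 1/C, so A_land/A_ocean = C_ocean/C_land = 100.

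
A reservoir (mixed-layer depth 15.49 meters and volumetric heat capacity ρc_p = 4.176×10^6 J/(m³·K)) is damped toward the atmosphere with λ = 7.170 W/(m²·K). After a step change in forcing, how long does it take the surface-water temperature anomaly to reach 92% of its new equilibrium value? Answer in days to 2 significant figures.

260 days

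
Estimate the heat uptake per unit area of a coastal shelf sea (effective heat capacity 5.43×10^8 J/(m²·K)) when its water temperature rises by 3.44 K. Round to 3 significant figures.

Areal heat capacity C = 5.43×10^8 J/(m²·K) (given).
ΔQ = C ΔT = 5.43×10^8 × 3.44 = 1.87×10^9 J/m².

1.87×10^9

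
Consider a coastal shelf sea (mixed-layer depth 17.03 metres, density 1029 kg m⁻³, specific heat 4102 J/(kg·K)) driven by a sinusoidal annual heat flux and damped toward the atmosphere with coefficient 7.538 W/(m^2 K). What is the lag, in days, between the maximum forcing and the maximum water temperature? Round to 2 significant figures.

63 days

Areal heat capacity C = ρ c_p D = 1029 × 4102 × 17.03 = 7.19×10^7 J m⁻² K⁻¹.
ω = 2π / 3.15×10^7 s = 1.99×10^-7 s⁻¹.
Phase lag φ = arctan(Cω/λ) = arctan(14.3/7.538) = 1.09 rad.
Time lag = φ / ω = 1.09 / 1.99×10^-7 = 5.45×10^6 s = 63.1 days.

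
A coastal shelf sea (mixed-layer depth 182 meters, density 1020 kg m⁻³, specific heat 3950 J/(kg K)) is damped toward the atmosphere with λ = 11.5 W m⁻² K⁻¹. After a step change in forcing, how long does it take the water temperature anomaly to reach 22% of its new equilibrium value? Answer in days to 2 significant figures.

180 days

Areal heat capacity C = ρ c_p D = 1020 × 3950 × 182 = 7.33×10^8 J/(m^2 K).
τ = C / λ = 7.33×10^8 / 11.5 = 6.38×10^7 s.
Fraction reached: 1 − e^(−t/τ) = 0.22 ⇒ t = −τ ln(1 − 0.22) = τ × 0.248.
t = 1.58×10^7 s = 183 days.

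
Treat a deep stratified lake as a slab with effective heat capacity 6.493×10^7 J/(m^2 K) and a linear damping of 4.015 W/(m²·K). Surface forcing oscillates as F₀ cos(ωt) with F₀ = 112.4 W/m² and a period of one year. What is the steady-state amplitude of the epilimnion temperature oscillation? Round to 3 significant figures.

8.30 K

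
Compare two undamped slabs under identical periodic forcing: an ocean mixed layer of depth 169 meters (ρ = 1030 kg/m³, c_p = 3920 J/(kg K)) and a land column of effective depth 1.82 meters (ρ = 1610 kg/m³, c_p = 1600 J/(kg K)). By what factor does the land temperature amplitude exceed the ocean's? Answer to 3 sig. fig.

146

C_ocean = 1030 × 3920 × 169 = 6.82×10^8 J/(m²·K).
C_land = 1610 × 1600 × 1.82 = 4.69×10^6 J/(m²·K).
Undamped amplitude ∝ 1/C, so A_land/A_ocean = C_ocean/C_land = 146.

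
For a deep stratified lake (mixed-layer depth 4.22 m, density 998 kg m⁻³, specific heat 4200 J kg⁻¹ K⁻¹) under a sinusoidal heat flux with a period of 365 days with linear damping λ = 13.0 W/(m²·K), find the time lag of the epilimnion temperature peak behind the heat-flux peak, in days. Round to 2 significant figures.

Areal heat capacity C = ρ c_p D = 998 × 4200 × 4.22 = 1.77×10^7 J/(m^2 K).
ω = 2π / 3.15×10^7 s = 1.99×10^-7 s⁻¹.
Phase lag φ = arctan(Cω/λ) = arctan(3.52/13.0) = 0.265 rad.
Time lag = φ / ω = 0.265 / 1.99×10^-7 = 1.33×10^6 s = 15.4 days.

15 days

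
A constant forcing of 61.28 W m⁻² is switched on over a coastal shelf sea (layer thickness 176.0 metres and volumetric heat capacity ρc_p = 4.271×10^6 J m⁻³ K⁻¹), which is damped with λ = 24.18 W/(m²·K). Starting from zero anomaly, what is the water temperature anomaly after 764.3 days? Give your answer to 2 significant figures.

Areal heat capacity C = ρc_p × D = 4.271×10^6 × 176.0 = 7.52×10^8 J m⁻² K⁻¹.
τ = C / λ = 7.52×10^8 / 24.18 = 3.11×10^7 s.
Equilibrium anomaly ΔT_eq = F / λ = 61.28 / 24.18 = 2.53 K.
t = 764.3 days = 6.60×10^7 s, so t/τ = 2.12.
ΔT(t) = ΔT_eq (1 − e^(−t/τ)) = 2.53 × (1 − e^−2.12) = 2.23 K.

2.2 K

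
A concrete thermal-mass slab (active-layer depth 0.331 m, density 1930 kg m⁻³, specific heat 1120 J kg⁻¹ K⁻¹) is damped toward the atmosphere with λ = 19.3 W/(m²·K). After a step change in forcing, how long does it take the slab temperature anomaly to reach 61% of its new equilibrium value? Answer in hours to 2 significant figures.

9.7 hours

Areal heat capacity C = ρ c_p D = 1930 × 1120 × 0.331 = 7.15×10^5 J/(m^2 K).
τ = C / λ = 7.15×10^5 / 19.3 = 37100 s.
Fraction reached: 1 − e^(−t/τ) = 0.61 ⇒ t = −τ ln(1 − 0.61) = τ × 0.942.
t = 34900 s = 9.70 hours.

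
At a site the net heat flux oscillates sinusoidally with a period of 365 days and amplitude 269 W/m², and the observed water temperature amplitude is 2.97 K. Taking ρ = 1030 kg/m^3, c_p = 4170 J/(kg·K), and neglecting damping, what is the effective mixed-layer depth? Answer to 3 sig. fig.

106 m

ω = 2π / 3.15×10^7 s = 1.99×10^-7 s⁻¹.
Required C = F₀ / (A ω) = 269 / (2.97 × 1.99×10^-7) = 4.55×10^8 J/(m²·K).
D = C / (ρ c_p) = 4.55×10^8 / (1030 × 4170) = 106 m.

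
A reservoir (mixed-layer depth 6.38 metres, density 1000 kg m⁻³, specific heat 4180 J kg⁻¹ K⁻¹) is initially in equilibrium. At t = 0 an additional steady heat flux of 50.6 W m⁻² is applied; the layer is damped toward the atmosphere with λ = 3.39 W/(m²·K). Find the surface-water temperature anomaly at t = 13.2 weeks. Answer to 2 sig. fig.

9.5 K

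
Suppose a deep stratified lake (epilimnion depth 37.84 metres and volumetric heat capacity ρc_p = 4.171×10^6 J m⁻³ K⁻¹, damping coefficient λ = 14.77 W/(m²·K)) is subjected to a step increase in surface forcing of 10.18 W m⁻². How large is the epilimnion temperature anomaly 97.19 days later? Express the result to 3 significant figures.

0.375 K

Areal heat capacity C = ρc_p × D = 4.171×10^6 × 37.84 = 1.58×10^8 J/(m^2 K).
τ = C / λ = 1.58×10^8 / 14.77 = 1.07×10^7 s.
Equilibrium anomaly ΔT_eq = F / λ = 10.18 / 14.77 = 0.689 K.
t = 97.19 days = 8.40×10^6 s, so t/τ = 0.786.
ΔT(t) = ΔT_eq (1 − e^(−t/τ)) = 0.689 × (1 − e^−0.786) = 0.375 K.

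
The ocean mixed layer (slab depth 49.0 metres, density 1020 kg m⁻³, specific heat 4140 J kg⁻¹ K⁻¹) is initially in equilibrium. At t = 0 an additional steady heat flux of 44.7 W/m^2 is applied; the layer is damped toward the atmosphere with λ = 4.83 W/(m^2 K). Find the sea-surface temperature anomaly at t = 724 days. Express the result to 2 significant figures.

7.1 K

Areal heat capacity C = ρ c_p D = 1020 × 4140 × 49.0 = 2.07×10^8 J/(m²·K).
τ = C / λ = 2.07×10^8 / 4.83 = 4.28×10^7 s.
Equilibrium anomaly ΔT_eq = F / λ = 44.7 / 4.83 = 9.25 K.
t = 724 days = 6.26×10^7 s, so t/τ = 1.46.
ΔT(t) = ΔT_eq (1 − e^(−t/τ)) = 9.25 × (1 − e^−1.46) = 7.11 K.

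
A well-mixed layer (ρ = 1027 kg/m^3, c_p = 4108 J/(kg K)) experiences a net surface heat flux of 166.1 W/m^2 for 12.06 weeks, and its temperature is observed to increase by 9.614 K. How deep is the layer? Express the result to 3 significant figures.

Heat input Q = F Δt = 166.1 × 7.29×10^6 s = 1.21×10^9 J/m².
Required areal heat capacity C = Q / ΔT = 1.26×10^8 J/(m²·K).
Depth D = C / (ρ c_p) = 1.26×10^8 / (1027 × 4108) = 29.9 m.

29.9 m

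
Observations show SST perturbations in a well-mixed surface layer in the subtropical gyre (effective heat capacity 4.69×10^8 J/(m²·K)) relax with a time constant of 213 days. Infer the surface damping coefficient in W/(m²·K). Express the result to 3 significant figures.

Areal heat capacity C = 4.69×10^8 J/(m²·K) (given).
τ = 213 days = 1.84×10^7 s.
λ = C / τ = 4.69×10^8 / 1.84×10^7 = 25.5 W/(m²·K).

25.5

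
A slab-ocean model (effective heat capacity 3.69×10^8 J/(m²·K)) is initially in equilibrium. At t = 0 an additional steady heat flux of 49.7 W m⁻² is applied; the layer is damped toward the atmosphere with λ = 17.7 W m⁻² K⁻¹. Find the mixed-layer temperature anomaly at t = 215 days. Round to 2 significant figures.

Areal heat capacity C = 3.69×10^8 J/(m²·K) (given).
τ = C / λ = 3.69×10^8 / 17.7 = 2.08×10^7 s.
Equilibrium anomaly ΔT_eq = F / λ = 49.7 / 17.7 = 2.81 K.
t = 215 days = 1.86×10^7 s, so t/τ = 0.891.
ΔT(t) = ΔT_eq (1 − e^(−t/τ)) = 2.81 × (1 − e^−0.891) = 1.66 K.

1.7 K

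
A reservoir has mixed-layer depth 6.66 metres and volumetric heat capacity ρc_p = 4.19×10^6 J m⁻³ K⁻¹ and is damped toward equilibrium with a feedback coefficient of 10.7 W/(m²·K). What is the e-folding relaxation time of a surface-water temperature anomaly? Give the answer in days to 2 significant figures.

30 days

Areal heat capacity C = ρc_p × D = 4.19×10^6 × 6.66 = 2.79×10^7 J m⁻² K⁻¹.
Relaxation time τ = C / λ = 2.79×10^7 / 10.7 = 2.61×10^6 s.
In days: 2.61×10^6 s / (86400 s/day) = 30.2 days.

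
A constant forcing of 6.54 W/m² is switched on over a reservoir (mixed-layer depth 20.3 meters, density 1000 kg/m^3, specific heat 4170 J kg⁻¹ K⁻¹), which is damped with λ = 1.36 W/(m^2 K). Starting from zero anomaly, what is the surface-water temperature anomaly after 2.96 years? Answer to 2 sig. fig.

3.7 K

Areal heat capacity C = ρ c_p D = 1000 × 4170 × 20.3 = 8.47×10^7 J m⁻² K⁻¹.
τ = C / λ = 8.47×10^7 / 1.36 = 6.22×10^7 s.
Equilibrium anomaly ΔT_eq = F / λ = 6.54 / 1.36 = 4.81 K.
t = 2.96 years = 9.34×10^7 s, so t/τ = 1.50.
ΔT(t) = ΔT_eq (1 − e^(−t/τ)) = 4.81 × (1 − e^−1.50) = 3.74 K.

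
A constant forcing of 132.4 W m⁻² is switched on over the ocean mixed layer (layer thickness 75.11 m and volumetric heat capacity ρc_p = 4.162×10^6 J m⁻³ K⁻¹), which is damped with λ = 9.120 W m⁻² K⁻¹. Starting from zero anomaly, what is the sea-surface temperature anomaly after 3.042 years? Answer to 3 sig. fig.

13.6 K

Areal heat capacity C = ρc_p × D = 4.162×10^6 × 75.11 = 3.13×10^8 J/(m²·K).
τ = C / λ = 3.13×10^8 / 9.120 = 3.43×10^7 s.
Equilibrium anomaly ΔT_eq = F / λ = 132.4 / 9.120 = 14.5 K.
t = 3.042 years = 9.60×10^7 s, so t/τ = 2.80.
ΔT(t) = ΔT_eq (1 − e^(−t/τ)) = 14.5 × (1 − e^−2.80) = 13.6 K.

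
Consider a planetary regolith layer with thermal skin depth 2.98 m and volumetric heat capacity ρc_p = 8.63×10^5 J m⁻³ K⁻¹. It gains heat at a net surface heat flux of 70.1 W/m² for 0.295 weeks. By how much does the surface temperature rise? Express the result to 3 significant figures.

Areal heat capacity C = ρc_p × D = 8.63×10^5 × 2.98 = 2.57×10^6 J m⁻² K⁻¹.
Net heat input Q = F Δt = 70.1 × (0.295 weeks × 6.048×10^5 s/week) = 1.25×10^7 J/m².
ΔT = Q / C = 1.25×10^7 / 2.57×10^6 = 4.86 K.

4.86 K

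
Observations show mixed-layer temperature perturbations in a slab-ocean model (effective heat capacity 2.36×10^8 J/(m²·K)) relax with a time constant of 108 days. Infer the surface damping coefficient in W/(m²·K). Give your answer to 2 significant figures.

25

Areal heat capacity C = 2.36×10^8 J/(m²·K) (given).
τ = 108 days = 9.33×10^6 s.
λ = C / τ = 2.36×10^8 / 9.33×10^6 = 25.3 W/(m²·K).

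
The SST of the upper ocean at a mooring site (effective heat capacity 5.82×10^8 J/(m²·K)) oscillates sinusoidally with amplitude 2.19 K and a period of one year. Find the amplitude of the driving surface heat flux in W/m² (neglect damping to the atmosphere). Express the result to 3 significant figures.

254

Areal heat capacity C = 5.82×10^8 J/(m²·K) (given).
ω = 2π / 3.15×10^7 s = 1.99×10^-7 s⁻¹.
Cω = 5.82×10^8 × 1.99×10^-7 = 116 W/(m²·K).
F₀ = A × Cω = 2.19 × 116 = 254 W/m².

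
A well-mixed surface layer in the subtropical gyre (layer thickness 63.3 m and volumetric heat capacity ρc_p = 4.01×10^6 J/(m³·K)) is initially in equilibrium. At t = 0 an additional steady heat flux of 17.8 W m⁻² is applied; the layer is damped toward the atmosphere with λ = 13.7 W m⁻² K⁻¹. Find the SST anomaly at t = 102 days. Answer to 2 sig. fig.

0.49 K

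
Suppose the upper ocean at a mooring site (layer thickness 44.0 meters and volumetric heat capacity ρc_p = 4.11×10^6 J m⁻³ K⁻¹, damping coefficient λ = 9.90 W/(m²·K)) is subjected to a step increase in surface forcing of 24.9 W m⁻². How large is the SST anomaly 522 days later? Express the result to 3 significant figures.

2.30 K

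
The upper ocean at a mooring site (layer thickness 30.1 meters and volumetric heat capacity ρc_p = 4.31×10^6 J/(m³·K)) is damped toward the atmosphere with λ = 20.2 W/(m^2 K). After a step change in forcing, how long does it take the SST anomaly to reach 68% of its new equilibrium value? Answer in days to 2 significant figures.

85 days

Areal heat capacity C = ρc_p × D = 4.31×10^6 × 30.1 = 1.30×10^8 J/(m²·K).
τ = C / λ = 1.30×10^8 / 20.2 = 6.42×10^6 s.
Fraction reached: 1 − e^(−t/τ) = 0.68 ⇒ t = −τ ln(1 − 0.68) = τ × 1.14.
t = 7.32×10^6 s = 84.7 days.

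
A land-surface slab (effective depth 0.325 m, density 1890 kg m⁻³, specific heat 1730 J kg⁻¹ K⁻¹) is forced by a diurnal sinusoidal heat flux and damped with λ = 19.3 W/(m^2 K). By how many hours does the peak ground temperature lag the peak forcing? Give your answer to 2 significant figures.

Areal heat capacity C = ρ c_p D = 1890 × 1730 × 0.325 = 1.06×10^6 J/(m^2 K).
ω = 2π / 86400 s = 7.27×10^-5 s⁻¹.
Phase lag φ = arctan(Cω/λ) = arctan(77.3/19.3) = 1.33 rad.
Time lag = φ / ω = 1.33 / 7.27×10^-5 = 18200 s = 5.07 hours.

5.1 hours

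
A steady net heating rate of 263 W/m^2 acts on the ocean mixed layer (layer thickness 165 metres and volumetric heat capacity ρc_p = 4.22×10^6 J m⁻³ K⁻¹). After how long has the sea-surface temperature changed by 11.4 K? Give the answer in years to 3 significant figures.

Areal heat capacity C = ρc_p × D = 4.22×10^6 × 165 = 6.96×10^8 J m⁻² K⁻¹.
Time required: Δt = C ΔT / F = 6.96×10^8 × 11.4 / 263 = 3.02×10^7 s.
In years: 3.02×10^7 s / (3.156×10^7 s/year) = 0.956 years.

0.956 years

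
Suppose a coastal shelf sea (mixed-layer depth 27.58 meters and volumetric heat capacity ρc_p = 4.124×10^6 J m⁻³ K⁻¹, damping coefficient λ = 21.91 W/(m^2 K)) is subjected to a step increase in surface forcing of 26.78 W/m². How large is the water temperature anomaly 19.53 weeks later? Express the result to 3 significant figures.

1.10 K

Areal heat capacity C = ρc_p × D = 4.124×10^6 × 27.58 = 1.14×10^8 J m⁻² K⁻¹.
τ = C / λ = 1.14×10^8 / 21.91 = 5.19×10^6 s.
Equilibrium anomaly ΔT_eq = F / λ = 26.78 / 21.91 = 1.22 K.
t = 19.53 weeks = 1.18×10^7 s, so t/τ = 2.28.
ΔT(t) = ΔT_eq (1 − e^(−t/τ)) = 1.22 × (1 − e^−2.28) = 1.10 K.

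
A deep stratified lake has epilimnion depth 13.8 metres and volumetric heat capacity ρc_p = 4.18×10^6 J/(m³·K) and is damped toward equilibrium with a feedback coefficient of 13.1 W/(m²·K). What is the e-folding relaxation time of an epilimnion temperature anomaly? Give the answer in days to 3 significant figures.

Areal heat capacity C = ρc_p × D = 4.18×10^6 × 13.8 = 5.77×10^7 J m⁻² K⁻¹.
Relaxation time τ = C / λ = 5.77×10^7 / 13.1 = 4.40×10^6 s.
In days: 4.40×10^6 s / (86400 s/day) = 51.0 days.

51.0 days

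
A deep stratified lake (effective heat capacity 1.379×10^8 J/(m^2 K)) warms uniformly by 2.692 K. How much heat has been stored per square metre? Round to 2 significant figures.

3.7×10^8

Areal heat capacity C = 1.379×10^8 J/(m^2 K) (given).
ΔQ = C ΔT = 1.38×10^8 × 2.692 = 3.71×10^8 J/m².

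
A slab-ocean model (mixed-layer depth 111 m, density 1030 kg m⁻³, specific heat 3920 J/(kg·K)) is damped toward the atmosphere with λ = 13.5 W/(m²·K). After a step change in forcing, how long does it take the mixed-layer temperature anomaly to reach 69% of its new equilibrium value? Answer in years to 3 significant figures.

1.23 years

Areal heat capacity C = ρ c_p D = 1030 × 3920 × 111 = 4.48×10^8 J/(m^2 K).
τ = C / λ = 4.48×10^8 / 13.5 = 3.32×10^7 s.
Fraction reached: 1 − e^(−t/τ) = 0.69 ⇒ t = −τ ln(1 − 0.69) = τ × 1.17.
t = 3.89×10^7 s = 1.23 years.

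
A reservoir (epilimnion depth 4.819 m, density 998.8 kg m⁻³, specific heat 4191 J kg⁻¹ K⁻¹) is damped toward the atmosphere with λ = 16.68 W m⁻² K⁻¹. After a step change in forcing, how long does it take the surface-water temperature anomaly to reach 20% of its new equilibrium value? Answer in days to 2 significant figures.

3.1 days

Areal heat capacity C = ρ c_p D = 998.8 × 4191 × 4.819 = 2.02×10^7 J/(m^2 K).
τ = C / λ = 2.02×10^7 / 16.68 = 1.21×10^6 s.
Fraction reached: 1 − e^(−t/τ) = 0.20 ⇒ t = −τ ln(1 − 0.20) = τ × 0.223.
t = 2.70×10^5 s = 3.12 days.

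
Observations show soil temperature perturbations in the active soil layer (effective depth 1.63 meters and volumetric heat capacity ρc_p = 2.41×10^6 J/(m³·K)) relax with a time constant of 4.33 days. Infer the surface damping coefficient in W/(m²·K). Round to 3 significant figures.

Areal heat capacity C = ρc_p × D = 2.41×10^6 × 1.63 = 3.93×10^6 J/(m^2 K).
τ = 4.33 days = 3.74×10^5 s.
λ = C / τ = 3.93×10^6 / 3.74×10^5 = 10.5 W/(m²·K).

10.5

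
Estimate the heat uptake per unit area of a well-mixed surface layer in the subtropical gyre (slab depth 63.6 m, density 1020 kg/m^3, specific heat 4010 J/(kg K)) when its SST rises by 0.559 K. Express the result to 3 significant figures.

Areal heat capacity C = ρ c_p D = 1020 × 4010 × 63.6 = 2.60×10^8 J/(m²·K).
ΔQ = C ΔT = 2.60×10^8 × 0.559 = 1.45×10^8 J/m².

1.45×10^8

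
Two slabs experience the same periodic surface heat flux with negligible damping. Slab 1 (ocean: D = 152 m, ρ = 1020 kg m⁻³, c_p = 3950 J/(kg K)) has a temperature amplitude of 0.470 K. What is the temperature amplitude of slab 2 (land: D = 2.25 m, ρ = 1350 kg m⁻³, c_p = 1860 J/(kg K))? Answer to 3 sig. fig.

C_ocean = 6.12×10^8 J/(m²·K); C_land = 5.65×10^6 J/(m²·K).
A ∝ 1/C ⇒ A_land = A_ocean × C_ocean/C_land = 0.470 × 108 = 50.9 K.

50.9 K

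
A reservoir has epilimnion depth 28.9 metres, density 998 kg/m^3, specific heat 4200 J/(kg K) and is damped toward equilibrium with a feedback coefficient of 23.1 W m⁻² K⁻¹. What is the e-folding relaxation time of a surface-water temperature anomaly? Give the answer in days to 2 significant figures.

Areal heat capacity C = ρ c_p D = 998 × 4200 × 28.9 = 1.21×10^8 J/(m²·K).
Relaxation time τ = C / λ = 1.21×10^8 / 23.1 = 5.24×10^6 s.
In days: 5.24×10^6 s / (86400 s/day) = 60.7 days.

61 days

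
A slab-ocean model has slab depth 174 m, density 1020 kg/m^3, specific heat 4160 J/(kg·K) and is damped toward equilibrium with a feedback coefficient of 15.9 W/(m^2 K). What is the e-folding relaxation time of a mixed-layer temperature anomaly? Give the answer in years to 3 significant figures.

Areal heat capacity C = ρ c_p D = 1020 × 4160 × 174 = 7.38×10^8 J m⁻² K⁻¹.
Relaxation time τ = C / λ = 7.38×10^8 / 15.9 = 4.64×10^7 s.
In years: 4.64×10^7 s / (3.156×10^7 s/year) = 1.47 years.

1.47 years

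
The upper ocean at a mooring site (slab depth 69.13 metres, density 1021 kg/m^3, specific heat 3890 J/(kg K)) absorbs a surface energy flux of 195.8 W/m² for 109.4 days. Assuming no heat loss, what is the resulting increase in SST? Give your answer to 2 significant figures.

Areal heat capacity C = ρ c_p D = 1021 × 3890 × 69.13 = 2.75×10^8 J m⁻² K⁻¹.
Net heat input Q = F Δt = 195.8 × (109.4 days × 86400 s/day) = 1.85×10^9 J/m².
ΔT = Q / C = 1.85×10^9 / 2.75×10^8 = 6.74 K.

6.7 K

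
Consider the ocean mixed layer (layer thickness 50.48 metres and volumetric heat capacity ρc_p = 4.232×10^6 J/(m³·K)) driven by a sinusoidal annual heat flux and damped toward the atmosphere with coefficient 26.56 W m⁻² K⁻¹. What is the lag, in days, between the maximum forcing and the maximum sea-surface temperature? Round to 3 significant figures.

Areal heat capacity C = ρc_p × D = 4.232×10^6 × 50.48 = 2.14×10^8 J m⁻² K⁻¹.
ω = 2π / 3.15×10^7 s = 1.99×10^-7 s⁻¹.
Phase lag φ = arctan(Cω/λ) = arctan(42.6/26.56) = 1.01 rad.
Time lag = φ / ω = 1.01 / 1.99×10^-7 = 5.08×10^6 s = 58.8 days.

58.8 days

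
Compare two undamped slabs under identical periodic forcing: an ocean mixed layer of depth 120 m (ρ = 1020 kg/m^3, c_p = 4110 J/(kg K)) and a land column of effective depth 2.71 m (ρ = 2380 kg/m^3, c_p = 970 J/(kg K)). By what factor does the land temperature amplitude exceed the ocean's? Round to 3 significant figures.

80.4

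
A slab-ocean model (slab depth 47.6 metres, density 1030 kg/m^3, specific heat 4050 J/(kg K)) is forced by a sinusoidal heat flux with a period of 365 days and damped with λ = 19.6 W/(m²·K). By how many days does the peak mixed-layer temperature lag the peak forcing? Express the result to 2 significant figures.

65 days

Areal heat capacity C = ρ c_p D = 1030 × 4050 × 47.6 = 1.99×10^8 J/(m²·K).
ω = 2π / 3.15×10^7 s = 1.99×10^-7 s⁻¹.
Phase lag φ = arctan(Cω/λ) = arctan(39.6/19.6) = 1.11 rad.
Time lag = φ / ω = 1.11 / 1.99×10^-7 = 5.58×10^6 s = 64.5 days.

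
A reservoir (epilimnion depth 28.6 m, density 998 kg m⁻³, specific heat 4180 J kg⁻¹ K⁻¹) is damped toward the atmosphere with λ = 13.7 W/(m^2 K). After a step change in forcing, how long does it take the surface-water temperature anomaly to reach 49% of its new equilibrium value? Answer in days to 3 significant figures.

Areal heat capacity C = ρ c_p D = 998 × 4180 × 28.6 = 1.19×10^8 J m⁻² K⁻¹.
τ = C / λ = 1.19×10^8 / 13.7 = 8.71×10^6 s.
Fraction reached: 1 − e^(−t/τ) = 0.49 ⇒ t = −τ ln(1 − 0.49) = τ × 0.673.
t = 5.86×10^6 s = 67.9 days.

67.9 days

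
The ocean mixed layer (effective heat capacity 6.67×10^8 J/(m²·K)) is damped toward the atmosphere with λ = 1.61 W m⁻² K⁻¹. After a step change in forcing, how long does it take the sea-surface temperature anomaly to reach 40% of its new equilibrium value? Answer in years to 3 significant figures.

6.71 years

Areal heat capacity C = 6.67×10^8 J/(m²·K) (given).
τ = C / λ = 6.67×10^8 / 1.61 = 4.14×10^8 s.
Fraction reached: 1 − e^(−t/τ) = 0.40 ⇒ t = −τ ln(1 − 0.40) = τ × 0.511.
t = 2.12×10^8 s = 6.71 years.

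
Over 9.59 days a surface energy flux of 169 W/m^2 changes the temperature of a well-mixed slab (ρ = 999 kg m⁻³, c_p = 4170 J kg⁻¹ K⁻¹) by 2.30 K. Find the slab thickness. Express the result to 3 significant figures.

Heat input Q = F Δt = 169 × 8.29×10^5 s = 1.40×10^8 J/m².
Required areal heat capacity C = Q / ΔT = 6.09×10^7 J/(m²·K).
Depth D = C / (ρ c_p) = 6.09×10^7 / (999 × 4170) = 14.6 m.

14.6 m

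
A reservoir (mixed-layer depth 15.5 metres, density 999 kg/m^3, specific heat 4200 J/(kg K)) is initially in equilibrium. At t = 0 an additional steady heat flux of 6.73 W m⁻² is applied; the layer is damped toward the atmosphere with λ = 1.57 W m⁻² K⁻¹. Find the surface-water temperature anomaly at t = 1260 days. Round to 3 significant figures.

Areal heat capacity C = ρ c_p D = 999 × 4200 × 15.5 = 6.50×10^7 J/(m^2 K).
τ = C / λ = 6.50×10^7 / 1.57 = 4.14×10^7 s.
Equilibrium anomaly ΔT_eq = F / λ = 6.73 / 1.57 = 4.29 K.
t = 1260 days = 1.09×10^8 s, so t/τ = 2.63.
ΔT(t) = ΔT_eq (1 − e^(−t/τ)) = 4.29 × (1 − e^−2.63) = 3.98 K.

3.98 K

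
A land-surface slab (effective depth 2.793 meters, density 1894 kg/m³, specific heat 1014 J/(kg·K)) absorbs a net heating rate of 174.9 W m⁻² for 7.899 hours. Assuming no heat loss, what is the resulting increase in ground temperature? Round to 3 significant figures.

0.927 K

Areal heat capacity C = ρ c_p D = 1894 × 1014 × 2.793 = 5.36×10^6 J/(m^2 K).
Net heat input Q = F Δt = 174.9 × (7.899 hours × 3600 s/hour) = 4.97×10^6 J/m².
ΔT = Q / C = 4.97×10^6 / 5.36×10^6 = 0.927 K.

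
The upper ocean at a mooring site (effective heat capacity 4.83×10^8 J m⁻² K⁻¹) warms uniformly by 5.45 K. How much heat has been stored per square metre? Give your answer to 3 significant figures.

Areal heat capacity C = 4.83×10^8 J m⁻² K⁻¹ (given).
ΔQ = C ΔT = 4.83×10^8 × 5.45 = 2.63×10^9 J/m².

2.63×10^9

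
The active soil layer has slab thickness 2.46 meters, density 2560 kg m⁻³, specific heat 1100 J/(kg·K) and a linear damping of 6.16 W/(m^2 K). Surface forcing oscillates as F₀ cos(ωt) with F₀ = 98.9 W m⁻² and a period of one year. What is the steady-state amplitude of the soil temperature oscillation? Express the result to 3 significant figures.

15.7 K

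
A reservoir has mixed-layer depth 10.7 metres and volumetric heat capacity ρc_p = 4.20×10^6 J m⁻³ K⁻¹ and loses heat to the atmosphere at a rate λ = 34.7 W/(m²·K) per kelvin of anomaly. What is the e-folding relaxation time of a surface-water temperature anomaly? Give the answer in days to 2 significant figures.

Areal heat capacity C = ρc_p × D = 4.20×10^6 × 10.7 = 4.49×10^7 J/(m²·K).
Relaxation time τ = C / λ = 4.49×10^7 / 34.7 = 1.30×10^6 s.
In days: 1.30×10^6 s / (86400 s/day) = 15.0 days.

15 days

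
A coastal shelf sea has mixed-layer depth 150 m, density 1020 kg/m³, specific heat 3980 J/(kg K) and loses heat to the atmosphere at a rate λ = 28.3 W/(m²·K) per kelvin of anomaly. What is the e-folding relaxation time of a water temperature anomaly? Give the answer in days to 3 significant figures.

249 days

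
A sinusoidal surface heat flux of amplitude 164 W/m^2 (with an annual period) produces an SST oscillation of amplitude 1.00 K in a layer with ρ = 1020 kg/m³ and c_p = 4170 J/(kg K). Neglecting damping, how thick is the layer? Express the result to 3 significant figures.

ω = 2π / 3.15×10^7 s = 1.99×10^-7 s⁻¹.
Required C = F₀ / (A ω) = 164 / (1.00 × 1.99×10^-7) = 8.23×10^8 J/(m²·K).
D = C / (ρ c_p) = 8.23×10^8 / (1020 × 4170) = 194 m.

194 m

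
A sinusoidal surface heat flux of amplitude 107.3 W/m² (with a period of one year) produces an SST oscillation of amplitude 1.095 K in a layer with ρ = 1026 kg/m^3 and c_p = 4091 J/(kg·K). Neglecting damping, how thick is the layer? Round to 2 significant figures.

120 m

ω = 2π / 3.15×10^7 s = 1.99×10^-7 s⁻¹.
Required C = F₀ / (A ω) = 107.3 / (1.095 × 1.99×10^-7) = 4.92×10^8 J/(m²·K).
D = C / (ρ c_p) = 4.92×10^8 / (1026 × 4091) = 117 m.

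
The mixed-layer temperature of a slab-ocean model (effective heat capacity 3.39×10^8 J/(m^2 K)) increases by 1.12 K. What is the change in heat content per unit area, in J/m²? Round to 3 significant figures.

Areal heat capacity C = 3.39×10^8 J/(m^2 K) (given).
ΔQ = C ΔT = 3.39×10^8 × 1.12 = 3.80×10^8 J/m².

3.80×10^8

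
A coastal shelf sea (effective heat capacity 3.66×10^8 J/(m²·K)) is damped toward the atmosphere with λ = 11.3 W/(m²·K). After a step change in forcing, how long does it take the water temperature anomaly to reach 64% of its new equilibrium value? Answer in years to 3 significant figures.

1.05 years

Areal heat capacity C = 3.66×10^8 J/(m²·K) (given).
τ = C / λ = 3.66×10^8 / 11.3 = 3.24×10^7 s.
Fraction reached: 1 − e^(−t/τ) = 0.64 ⇒ t = −τ ln(1 − 0.64) = τ × 1.02.
t = 3.31×10^7 s = 1.05 years.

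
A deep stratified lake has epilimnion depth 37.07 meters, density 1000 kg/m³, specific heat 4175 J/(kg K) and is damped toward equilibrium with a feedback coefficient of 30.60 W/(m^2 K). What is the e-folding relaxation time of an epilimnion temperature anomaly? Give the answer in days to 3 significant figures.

58.5 days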